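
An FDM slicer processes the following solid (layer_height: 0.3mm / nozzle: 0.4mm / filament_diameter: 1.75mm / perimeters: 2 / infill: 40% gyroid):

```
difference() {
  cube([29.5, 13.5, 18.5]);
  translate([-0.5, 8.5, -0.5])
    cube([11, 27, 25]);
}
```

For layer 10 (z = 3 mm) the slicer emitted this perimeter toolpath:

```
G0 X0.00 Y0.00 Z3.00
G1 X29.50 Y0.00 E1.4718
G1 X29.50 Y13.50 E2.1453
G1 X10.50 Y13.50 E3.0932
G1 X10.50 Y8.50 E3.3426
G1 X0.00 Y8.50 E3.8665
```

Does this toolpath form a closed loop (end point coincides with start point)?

no

Start point (G0): (0.00, 0.00). End point (last G1): the path does not return to the start — open.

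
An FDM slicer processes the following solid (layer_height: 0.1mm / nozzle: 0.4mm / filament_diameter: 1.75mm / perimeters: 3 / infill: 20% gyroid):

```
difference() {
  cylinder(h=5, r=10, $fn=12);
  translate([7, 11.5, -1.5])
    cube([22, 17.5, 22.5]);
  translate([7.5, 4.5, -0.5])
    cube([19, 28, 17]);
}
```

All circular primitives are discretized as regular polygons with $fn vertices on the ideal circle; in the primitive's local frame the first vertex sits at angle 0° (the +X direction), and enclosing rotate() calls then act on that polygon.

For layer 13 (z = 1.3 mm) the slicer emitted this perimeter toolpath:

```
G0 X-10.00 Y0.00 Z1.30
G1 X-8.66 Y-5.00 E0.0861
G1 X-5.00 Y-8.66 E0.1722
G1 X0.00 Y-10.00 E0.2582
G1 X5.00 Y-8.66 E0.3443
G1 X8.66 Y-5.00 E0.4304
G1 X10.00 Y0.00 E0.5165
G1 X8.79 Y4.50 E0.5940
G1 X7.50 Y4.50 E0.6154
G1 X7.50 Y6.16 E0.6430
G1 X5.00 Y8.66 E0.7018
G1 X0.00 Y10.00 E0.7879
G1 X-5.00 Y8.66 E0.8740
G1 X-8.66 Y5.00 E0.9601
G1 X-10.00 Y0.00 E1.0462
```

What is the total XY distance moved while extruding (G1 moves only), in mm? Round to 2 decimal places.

62.91 mm

Sum the Euclidean lengths of each G1 segment: total = 62.91 mm.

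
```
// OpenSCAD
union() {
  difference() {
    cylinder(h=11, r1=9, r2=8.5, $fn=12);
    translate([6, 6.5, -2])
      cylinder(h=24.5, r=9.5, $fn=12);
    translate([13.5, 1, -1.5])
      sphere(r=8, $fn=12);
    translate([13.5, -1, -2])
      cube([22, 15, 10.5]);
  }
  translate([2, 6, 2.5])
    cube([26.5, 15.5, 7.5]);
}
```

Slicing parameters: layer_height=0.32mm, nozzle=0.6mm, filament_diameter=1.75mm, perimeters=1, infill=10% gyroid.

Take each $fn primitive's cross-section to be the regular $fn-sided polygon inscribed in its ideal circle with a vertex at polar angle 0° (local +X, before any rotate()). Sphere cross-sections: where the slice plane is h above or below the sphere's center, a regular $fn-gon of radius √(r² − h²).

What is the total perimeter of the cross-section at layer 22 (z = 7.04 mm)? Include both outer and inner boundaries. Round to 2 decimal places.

136.87 mm

At z = 7.04 mm: the cone (r1=9→r2=8.5) has section circumradius 8.680 here — a regular 12-gon (perimeter = 2·12·8.680·sin(180°/12) = 53.92 mm); the r=9.5 cylinder at (6, 6.5) contributes a regular 12-gon of circumradius 9.5 (perimeter = 2·12·9.500·sin(180°/12) = 59.01 mm); the sphere at (13.5, 1) does not reach this height (|z−center|=8.540 > r=8); the cube at (13.5, -1) is present — its section is the full 22×15 rectangle (perimeter 74.00 mm); Subtracting the remaining from the first: starting from the cone, the r=9.5 cylinder at (6, 6.5) partially overlaps it — only the 97.29 mm² overlap (of its 270.75 mm²) is removed, clipping the outline; the 22×15 cube at (13.5, -1) misses the remaining region (no effect) — boundary = 52.87 mm; the cube at (2, 6) (footprint 26.5×15.5) is included at this height (perimeter 84.00 mm); Merging all regions: the 2 present regions are separate (no shared area or edge), so areas and boundary lengths simply add and each stays a separate island — boundary = 136.87 mm. Overall, the cross-section has 2 separate islands. Total boundary length (outer) = 136.87 mm.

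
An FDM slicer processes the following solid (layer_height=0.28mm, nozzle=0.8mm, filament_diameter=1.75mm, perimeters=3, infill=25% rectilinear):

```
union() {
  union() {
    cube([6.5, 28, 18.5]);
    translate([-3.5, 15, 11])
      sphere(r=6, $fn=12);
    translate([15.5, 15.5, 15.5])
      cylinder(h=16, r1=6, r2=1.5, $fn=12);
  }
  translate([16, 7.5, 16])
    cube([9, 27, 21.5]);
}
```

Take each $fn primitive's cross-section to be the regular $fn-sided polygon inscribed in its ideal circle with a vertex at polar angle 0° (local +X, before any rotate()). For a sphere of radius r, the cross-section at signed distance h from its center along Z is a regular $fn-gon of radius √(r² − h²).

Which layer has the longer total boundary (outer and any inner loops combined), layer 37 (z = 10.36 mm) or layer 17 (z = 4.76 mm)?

Layer 37 (z = 10.36): the 6.5×28 cube contributes its full rectangle (perimeter 69.00 mm); the r=6 sphere at (-3.5, 15) contributes a regular 12-gon of circumradius √(6²−0.64²) = 5.966 (perimeter = 2·12·5.966·sin(180°/12) = 37.06 mm); the cone at (15.5, 15.5) is not intersected at this z (z outside [15.5, 31.5]); Combining (union): the regions partially overlap (shared area 15.10 mm²), so the edge portions inside another operand are dropped and the merged outline is re-measured after clipping — boundary = 85.87 mm; the cube at (16, 7.5) is absent (z outside [16, 37.5]); Combining (union): only that combined region is present, so the union is just that shape — boundary = 85.87 mm. So its perimeter = 85.87 mm. Layer 17 (z = 4.76): the cube is present — its section is the full 6.5×28 rectangle (perimeter 69.00 mm); the sphere at (-3.5, 15) is absent (|z−center|=6.240 > r=6); the cone at (15.5, 15.5) does not reach this height (z outside [15.5, 31.5]); Merging all regions: only the 6.5×28 cube is present, so the union is just that shape — boundary = 69.00 mm; the cube at (16, 7.5) is not intersected at this z (z outside [16, 37.5]); Merging all regions: only the result so far is present, so the union is just that shape — boundary = 69.00 mm. So its perimeter = 69.00 mm. Layer 37 is larger (85.87 vs 69.00 mm).

layer 37 (z = 10.36 mm)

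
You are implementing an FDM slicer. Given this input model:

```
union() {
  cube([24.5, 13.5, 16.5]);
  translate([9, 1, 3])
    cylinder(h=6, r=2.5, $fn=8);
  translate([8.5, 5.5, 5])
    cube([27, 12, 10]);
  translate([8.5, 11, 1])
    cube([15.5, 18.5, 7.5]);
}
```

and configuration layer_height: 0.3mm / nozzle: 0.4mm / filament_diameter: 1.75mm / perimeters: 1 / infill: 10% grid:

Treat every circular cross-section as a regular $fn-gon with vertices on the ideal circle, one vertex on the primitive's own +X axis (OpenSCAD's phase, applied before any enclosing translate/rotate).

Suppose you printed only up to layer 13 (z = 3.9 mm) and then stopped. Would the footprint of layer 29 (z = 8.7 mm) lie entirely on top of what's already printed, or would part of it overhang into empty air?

Compare the two slices. At z = 3.9: the cube (footprint 24.5×13.5) is included at this height (area 330.75 mm²); the r=2.5 cylinder at (9, 1) gives a regular 8-gon of circumradius 2.5 (constant along its height) (area = (8/2)·2.500²·sin(360°/8) = 17.68 mm²); the cube at (8.5, 5.5) is not intersected at this z (z outside [5, 15]); the cube at (8.5, 11) (footprint 15.5×18.5) is included at this height (area 286.75 mm²); Combining (union): the regions partially overlap — summed areas 635.18 mm² minus the doubly-counted overlap 52.17 mm² gives 583.00 mm² — area = 583.00 mm². At z = 8.7: the cube is present — its section is the full 24.5×13.5 rectangle (area 330.75 mm²); the r=2.5 cylinder at (9, 1) contributes a regular 8-gon of circumradius 2.5 (area = (8/2)·2.500²·sin(360°/8) = 17.68 mm²); the cube at (8.5, 5.5) is present — its section is the full 27×12 rectangle (area 324.00 mm²); the cube at (8.5, 11) is absent (z outside [1, 8.5]); Merging all regions: the regions partially overlap — summed areas 672.43 mm² minus the doubly-counted overlap 141.42 mm² gives 531.00 mm² — area = 531.00 mm². Checking containment: at z = 8.7 the cross-section extends beyond the z = 3.9 cross-section by about 134.00 mm².

part overhangs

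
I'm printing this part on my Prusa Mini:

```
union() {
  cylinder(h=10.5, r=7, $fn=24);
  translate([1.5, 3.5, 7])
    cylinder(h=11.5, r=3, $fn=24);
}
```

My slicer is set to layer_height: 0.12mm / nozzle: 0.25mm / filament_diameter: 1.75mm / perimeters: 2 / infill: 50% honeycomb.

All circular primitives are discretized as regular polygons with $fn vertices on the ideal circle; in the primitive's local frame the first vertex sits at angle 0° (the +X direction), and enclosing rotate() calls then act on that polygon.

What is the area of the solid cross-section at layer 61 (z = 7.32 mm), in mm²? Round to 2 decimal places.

At z = 7.32 mm: the cylinder: section is a regular 24-gon, circumradius r=7 (area = (24/2)·7.000²·sin(360°/24) = 152.19 mm²); the r=3 cylinder at (1.5, 3.5) gives a regular 24-gon of circumradius 3 (constant along its height) (area = (24/2)·3.000²·sin(360°/24) = 27.95 mm²); Merging all regions: the r=3 cylinder at (1.5, 3.5) lies entirely inside the r=7 cylinder, so the union is just the r=7 cylinder — area = 152.19 mm². Overall, the cross-section is a single solid region. Net area = 152.19 mm².

152.19 mm²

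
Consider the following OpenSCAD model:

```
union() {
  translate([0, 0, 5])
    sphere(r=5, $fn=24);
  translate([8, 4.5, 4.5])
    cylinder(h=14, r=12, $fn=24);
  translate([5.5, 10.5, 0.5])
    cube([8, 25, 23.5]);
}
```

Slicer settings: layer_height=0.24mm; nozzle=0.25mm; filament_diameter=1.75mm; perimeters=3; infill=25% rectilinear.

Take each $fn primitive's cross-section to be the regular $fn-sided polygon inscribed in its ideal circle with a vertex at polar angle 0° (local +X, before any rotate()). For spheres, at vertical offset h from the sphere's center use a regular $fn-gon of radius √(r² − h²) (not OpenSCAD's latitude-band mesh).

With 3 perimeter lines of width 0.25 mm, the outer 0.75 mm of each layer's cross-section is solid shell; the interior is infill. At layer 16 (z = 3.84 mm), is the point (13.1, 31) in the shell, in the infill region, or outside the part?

At z = 3.84 mm: the sphere: section is a regular 24-gon, circumradius = √(r²−h²) = √(5²−1.16²) = 4.864; the cylinder at (8, 4.5) does not reach this height (z outside [4.5, 18.5]); the cube at (5.5, 10.5) is present — its section is the full 8×25 rectangle; Combining (union): the 2 present regions are separate (no shared area or edge), so areas and boundary lengths simply add and each stays a separate island — 2 connected regions. Overall, the cross-section has 2 separate islands. The nearest boundary edge runs (13.50, 35.50)→(13.50, 10.50); distance from the point to it = 0.40 mm. (Shell/infill is judged within the island containing the point — the largest one.) The point is inside the cross-section, 0.40 mm from the nearest boundary — within the 0.75 mm shell band (3 × 0.25).

shell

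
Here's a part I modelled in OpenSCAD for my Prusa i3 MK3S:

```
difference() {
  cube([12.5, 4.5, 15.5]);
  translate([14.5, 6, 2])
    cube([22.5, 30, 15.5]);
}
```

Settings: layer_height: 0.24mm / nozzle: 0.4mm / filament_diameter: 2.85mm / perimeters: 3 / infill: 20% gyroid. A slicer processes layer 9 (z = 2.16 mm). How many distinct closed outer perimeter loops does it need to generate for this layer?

At z = 2.16 mm: the cube is present — its section is the full 12.5×4.5 rectangle; the cube at (14.5, 6) is present — its section is the full 22.5×30 rectangle; After the difference (first − rest): starting from the 12.5×4.5 cube, the 22.5×30 cube at (14.5, 6) misses the remaining region (no effect) — 1 connected region. The result has 1 disconnected region.

1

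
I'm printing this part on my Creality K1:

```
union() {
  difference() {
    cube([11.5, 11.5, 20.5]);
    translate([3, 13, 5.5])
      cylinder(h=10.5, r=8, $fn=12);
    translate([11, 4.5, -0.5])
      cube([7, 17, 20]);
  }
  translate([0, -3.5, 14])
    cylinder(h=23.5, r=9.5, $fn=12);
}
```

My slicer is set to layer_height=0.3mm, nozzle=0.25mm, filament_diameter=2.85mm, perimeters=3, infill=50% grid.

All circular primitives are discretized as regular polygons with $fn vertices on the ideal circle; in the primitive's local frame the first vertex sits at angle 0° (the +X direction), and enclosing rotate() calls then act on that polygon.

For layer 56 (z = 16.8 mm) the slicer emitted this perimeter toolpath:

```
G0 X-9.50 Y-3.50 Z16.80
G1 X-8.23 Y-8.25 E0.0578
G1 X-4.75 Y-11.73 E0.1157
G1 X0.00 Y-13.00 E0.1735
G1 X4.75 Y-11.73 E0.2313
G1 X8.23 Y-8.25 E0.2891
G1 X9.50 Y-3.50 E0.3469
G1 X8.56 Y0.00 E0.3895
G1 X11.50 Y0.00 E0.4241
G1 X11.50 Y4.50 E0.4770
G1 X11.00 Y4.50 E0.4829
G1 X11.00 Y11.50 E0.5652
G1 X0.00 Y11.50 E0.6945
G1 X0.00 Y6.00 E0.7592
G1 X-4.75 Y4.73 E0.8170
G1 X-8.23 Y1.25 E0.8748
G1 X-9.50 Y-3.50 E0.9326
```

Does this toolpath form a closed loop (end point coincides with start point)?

yes

Start point (G0): (-9.50, -3.50). End point (last G1): the path returns to the start — closed.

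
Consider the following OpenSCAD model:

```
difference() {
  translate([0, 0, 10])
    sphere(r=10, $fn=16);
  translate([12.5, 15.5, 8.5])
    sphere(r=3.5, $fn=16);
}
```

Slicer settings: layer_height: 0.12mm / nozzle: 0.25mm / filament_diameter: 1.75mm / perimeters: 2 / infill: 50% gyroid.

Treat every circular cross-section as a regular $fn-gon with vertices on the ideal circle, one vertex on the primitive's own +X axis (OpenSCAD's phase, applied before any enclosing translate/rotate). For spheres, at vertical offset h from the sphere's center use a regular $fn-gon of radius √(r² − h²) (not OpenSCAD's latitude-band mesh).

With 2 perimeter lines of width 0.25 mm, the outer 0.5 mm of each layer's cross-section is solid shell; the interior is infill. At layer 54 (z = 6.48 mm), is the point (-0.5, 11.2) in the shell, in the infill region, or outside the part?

outside

At z = 6.48 mm: the r=10 sphere contributes a regular 16-gon of circumradius √(10²−3.52²) = 9.360; the sphere at (12.5, 15.5): section is a regular 16-gon, circumradius = √(r²−h²) = √(3.5²−2.02²) = 2.858; Taking the first minus the rest: starting from the r=10 sphere, the r=3.5 sphere at (12.5, 15.5) misses the remaining region (no effect) — 1 connected region. Overall, the cross-section is a single solid region. The nearest boundary edge runs (-3.58, 8.65)→(0.00, 9.36); distance from the point to it = 1.90 mm. The point is not inside any of the regions above, so it lies outside the cross-section (1.90 mm from the nearest boundary).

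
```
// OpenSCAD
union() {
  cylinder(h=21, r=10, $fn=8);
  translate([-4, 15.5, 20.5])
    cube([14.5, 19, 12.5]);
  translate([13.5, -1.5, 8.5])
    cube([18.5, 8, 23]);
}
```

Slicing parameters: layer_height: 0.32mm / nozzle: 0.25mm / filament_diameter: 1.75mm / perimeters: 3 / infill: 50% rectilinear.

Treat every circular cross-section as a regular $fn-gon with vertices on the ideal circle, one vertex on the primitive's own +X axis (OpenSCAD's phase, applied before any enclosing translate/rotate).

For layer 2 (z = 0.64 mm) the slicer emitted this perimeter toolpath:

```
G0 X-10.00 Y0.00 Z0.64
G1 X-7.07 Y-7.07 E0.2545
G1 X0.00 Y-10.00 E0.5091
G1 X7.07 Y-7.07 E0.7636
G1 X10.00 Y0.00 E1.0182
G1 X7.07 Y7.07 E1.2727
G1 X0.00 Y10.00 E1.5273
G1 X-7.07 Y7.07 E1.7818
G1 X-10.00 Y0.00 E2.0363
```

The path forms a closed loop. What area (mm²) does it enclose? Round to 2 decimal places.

282.80 mm²

Apply the shoelace formula to the sequence of (X, Y) vertices; enclosed area = 282.80 mm².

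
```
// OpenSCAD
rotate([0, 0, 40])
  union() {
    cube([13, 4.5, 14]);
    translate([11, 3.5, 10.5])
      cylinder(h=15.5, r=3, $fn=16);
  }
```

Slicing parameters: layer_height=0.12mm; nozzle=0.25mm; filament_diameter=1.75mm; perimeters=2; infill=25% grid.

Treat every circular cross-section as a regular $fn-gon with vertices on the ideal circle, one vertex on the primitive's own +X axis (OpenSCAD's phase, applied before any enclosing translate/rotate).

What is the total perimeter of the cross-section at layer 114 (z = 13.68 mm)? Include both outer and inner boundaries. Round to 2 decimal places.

37.83 mm

At z = 13.68 mm: the cube (footprint 13×4.5) is included at this height (perimeter 35.00 mm); the r=3 cylinder at (11, 3.5) gives a regular 16-gon of circumradius 3 (constant along its height) (perimeter = 2·16·3.000·sin(180°/16) = 18.73 mm); Merging all regions: the regions partially overlap (shared area 17.22 mm²), so the edge portions inside another operand are dropped and the merged outline is re-measured after clipping — boundary = 37.83 mm; (whole slice rotated 40° about Z — lengths, areas and connectivity unchanged). Overall, the cross-section is a single solid region. Total boundary length (outer) = 37.83 mm.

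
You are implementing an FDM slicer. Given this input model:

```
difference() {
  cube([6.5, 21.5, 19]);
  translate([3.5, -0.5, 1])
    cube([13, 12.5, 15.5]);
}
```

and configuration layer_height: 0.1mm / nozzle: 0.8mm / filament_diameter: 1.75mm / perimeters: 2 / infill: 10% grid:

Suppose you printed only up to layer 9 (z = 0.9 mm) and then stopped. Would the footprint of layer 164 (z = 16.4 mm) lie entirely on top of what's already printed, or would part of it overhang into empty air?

entirely on top

Compare the two slices. At z = 0.9: the cube is present — its section is the full 6.5×21.5 rectangle (area 139.75 mm²); the cube at (3.5, -0.5) is absent (z outside [1, 16.5]); Taking the first minus the rest: none of the subtracted shapes is present at this height, so the 6.5×21.5 cube is unchanged — area = 139.75 mm². At z = 16.4: the cube (footprint 6.5×21.5) is included at this height (area 139.75 mm²); the cube at (3.5, -0.5) (footprint 13×12.5) is included at this height (area 162.50 mm²); Subtracting the remaining from the first: starting from the 6.5×21.5 cube (139.75 mm²), the 13×12.5 cube at (3.5, -0.5) partially overlaps it — only the 36.00 mm² overlap (of its 162.50 mm²) is removed, clipping the outline — area = 103.75 mm². Checking containment: the cross-section at z = 16.4 is a subset of the cross-section at z = 0.9.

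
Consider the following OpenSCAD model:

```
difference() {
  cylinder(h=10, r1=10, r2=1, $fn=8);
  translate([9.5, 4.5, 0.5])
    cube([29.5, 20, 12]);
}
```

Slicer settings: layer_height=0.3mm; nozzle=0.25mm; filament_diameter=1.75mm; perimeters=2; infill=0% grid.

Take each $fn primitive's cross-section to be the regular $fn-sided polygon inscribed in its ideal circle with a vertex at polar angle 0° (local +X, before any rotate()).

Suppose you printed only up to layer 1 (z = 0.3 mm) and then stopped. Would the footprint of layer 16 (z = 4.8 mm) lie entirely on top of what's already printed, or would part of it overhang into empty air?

entirely on top

Compare the two slices. At z = 0.3: the cone (r1=10→r2=1) has section circumradius 9.730 here — a regular 8-gon (area = (8/2)·9.730²·sin(360°/8) = 267.78 mm²); the cube at (9.5, 4.5) does not reach this height (z outside [0.5, 12.5]); After the difference (first − rest): none of the subtracted shapes is present at this height, so the cone is unchanged — area = 267.78 mm². At z = 4.8: the cone (r1=10→r2=1) has section circumradius 5.680 here — a regular 8-gon (area = (8/2)·5.680²·sin(360°/8) = 91.25 mm²); the 29.5×20 cube at (9.5, 4.5) contributes its full rectangle (area 590.00 mm²); Subtracting the remaining from the first: starting from the cone (91.25 mm²), the 29.5×20 cube at (9.5, 4.5) misses the remaining region (no effect) — area = 91.25 mm². Checking containment: the cross-section at z = 4.8 is a subset of the cross-section at z = 0.3.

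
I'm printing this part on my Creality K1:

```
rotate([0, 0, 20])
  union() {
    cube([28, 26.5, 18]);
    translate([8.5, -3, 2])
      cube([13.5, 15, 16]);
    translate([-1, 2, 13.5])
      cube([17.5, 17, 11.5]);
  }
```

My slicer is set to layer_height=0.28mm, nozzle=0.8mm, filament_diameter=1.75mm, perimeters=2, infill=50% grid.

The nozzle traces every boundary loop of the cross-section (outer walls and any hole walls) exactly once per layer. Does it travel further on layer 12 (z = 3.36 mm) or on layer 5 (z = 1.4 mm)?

layer 12 (z = 3.36 mm)

Layer 12 (z = 3.36): the 28×26.5 cube contributes its full rectangle (perimeter 109.00 mm); the cube at (8.5, -3) is present — its section is the full 13.5×15 rectangle (perimeter 57.00 mm); the cube at (-1, 2) is not intersected at this z (z outside [13.5, 25]); Taking the union: the regions partially overlap (shared area 162.00 mm²), so the edge portions inside another operand are dropped and the merged outline is re-measured after clipping — boundary = 115.00 mm; (whole slice rotated 20° about Z — lengths, areas and connectivity unchanged). So its perimeter = 115.00 mm. Layer 5 (z = 1.4): the cube is present — its section is the full 28×26.5 rectangle (perimeter 109.00 mm); the cube at (8.5, -3) is not intersected at this z (z outside [2, 18]); the cube at (-1, 2) does not reach this height (z outside [13.5, 25]); Combining (union): only the 28×26.5 cube is present, so the union is just that shape — boundary = 109.00 mm; (whole slice rotated 20° about Z — lengths, areas and connectivity unchanged). So its perimeter = 109.00 mm. Layer 12 is larger (115.00 vs 109.00 mm).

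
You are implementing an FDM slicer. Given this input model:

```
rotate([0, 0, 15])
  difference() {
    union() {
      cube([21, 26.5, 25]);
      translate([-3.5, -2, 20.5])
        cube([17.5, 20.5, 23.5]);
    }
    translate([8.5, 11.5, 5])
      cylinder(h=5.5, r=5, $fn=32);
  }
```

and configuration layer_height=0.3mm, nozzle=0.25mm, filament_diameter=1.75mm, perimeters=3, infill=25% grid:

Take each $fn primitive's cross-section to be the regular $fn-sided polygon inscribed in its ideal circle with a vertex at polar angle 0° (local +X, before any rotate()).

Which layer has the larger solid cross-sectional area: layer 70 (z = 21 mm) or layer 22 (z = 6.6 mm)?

layer 70 (z = 21 mm)

Layer 70 (z = 21): the cube (footprint 21×26.5) is included at this height (area 556.50 mm²); the 17.5×20.5 cube at (-3.5, -2) contributes its full rectangle (area 358.75 mm²); Taking the union: the regions partially overlap — summed areas 915.25 mm² minus the doubly-counted overlap 259.00 mm² gives 656.25 mm² — area = 656.25 mm²; the cylinder at (8.5, 11.5) is absent (z outside [5, 10.5]); Taking the first minus the rest: none of the subtracted shapes is present at this height, so the result so far is unchanged — area = 656.25 mm²; (whole slice rotated 15° about Z — lengths, areas and connectivity unchanged). So its area = 656.25 mm². Layer 22 (z = 6.6): the cube (footprint 21×26.5) is included at this height (area 556.50 mm²); the cube at (-3.5, -2) is not intersected at this z (z outside [20.5, 44]); Combining (union): only the 21×26.5 cube is present, so the union is just that shape — area = 556.50 mm²; the cylinder at (8.5, 11.5): section is a regular 32-gon, circumradius r=5 (area = (32/2)·5.000²·sin(360°/32) = 78.04 mm²); Taking the first minus the rest: starting from that combined region (556.50 mm²), the r=5 cylinder at (8.5, 11.5) lies wholly inside it (removes its full 78.04 mm² and its 31.37 mm outline becomes a hole wall) — area = 478.46 mm²; (whole slice rotated 15° about Z — lengths, areas and connectivity unchanged). So its area = 478.46 mm². Layer 70 is larger (656.25 vs 478.46 mm²).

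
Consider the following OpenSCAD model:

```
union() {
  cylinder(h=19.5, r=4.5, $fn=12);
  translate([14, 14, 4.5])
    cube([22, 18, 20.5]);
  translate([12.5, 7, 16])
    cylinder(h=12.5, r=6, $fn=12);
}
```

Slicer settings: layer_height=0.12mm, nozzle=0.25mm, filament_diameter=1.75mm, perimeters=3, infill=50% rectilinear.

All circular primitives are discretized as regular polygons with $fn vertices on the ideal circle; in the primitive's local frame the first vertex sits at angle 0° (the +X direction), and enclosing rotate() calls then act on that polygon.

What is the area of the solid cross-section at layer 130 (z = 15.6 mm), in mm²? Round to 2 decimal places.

At z = 15.6 mm: the r=4.5 cylinder contributes a regular 12-gon of circumradius 4.5 (area = (12/2)·4.500²·sin(360°/12) = 60.75 mm²); the cube at (14, 14) (footprint 22×18) is included at this height (area 396.00 mm²); the cylinder at (12.5, 7) does not reach this height (z outside [16, 28.5]); Combining (union): the 2 present regions are separate (no shared area or edge), so areas and boundary lengths simply add and each stays a separate island — area = 456.75 mm². Overall, the cross-section has 2 separate islands. Net area = 456.75 mm².

456.75 mm²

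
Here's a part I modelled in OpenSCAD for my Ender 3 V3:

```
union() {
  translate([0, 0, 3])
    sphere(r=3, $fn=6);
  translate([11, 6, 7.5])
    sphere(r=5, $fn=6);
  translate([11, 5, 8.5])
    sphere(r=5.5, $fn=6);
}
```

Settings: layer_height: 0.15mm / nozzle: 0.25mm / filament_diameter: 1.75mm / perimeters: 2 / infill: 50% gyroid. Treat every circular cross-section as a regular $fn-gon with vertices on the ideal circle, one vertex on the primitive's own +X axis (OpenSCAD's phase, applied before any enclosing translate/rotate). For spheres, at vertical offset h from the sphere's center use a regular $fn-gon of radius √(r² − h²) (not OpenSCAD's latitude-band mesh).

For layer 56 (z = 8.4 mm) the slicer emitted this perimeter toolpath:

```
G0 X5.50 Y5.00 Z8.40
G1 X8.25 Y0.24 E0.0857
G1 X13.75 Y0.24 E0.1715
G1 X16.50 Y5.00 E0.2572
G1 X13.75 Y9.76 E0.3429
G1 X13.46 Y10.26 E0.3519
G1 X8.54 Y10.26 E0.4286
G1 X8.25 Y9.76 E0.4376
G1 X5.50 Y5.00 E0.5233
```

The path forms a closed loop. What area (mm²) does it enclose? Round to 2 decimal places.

Apply the shoelace formula to the sequence of (X, Y) vertices; enclosed area = 81.15 mm².

81.15 mm²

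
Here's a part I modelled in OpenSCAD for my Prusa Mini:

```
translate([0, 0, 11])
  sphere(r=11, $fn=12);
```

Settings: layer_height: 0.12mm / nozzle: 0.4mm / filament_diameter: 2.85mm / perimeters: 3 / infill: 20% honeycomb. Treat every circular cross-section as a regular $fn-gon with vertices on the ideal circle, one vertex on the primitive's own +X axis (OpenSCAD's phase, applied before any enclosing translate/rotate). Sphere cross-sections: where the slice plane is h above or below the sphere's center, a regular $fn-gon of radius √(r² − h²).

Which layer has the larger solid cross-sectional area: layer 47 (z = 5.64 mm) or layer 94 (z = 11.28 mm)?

Layer 47 (z = 5.64): the r=11 sphere contributes a regular 12-gon of circumradius √(11²−5.36²) = 9.606 (area = (12/2)·9.606²·sin(360°/12) = 276.81 mm²). So its area = 276.81 mm². Layer 94 (z = 11.28): the sphere: section is a regular 12-gon, circumradius = √(r²−h²) = √(11²−0.28²) = 10.996 (area = (12/2)·10.996²·sin(360°/12) = 362.76 mm²). So its area = 362.76 mm². Layer 94 is larger (362.76 vs 276.81 mm²).

layer 94 (z = 11.28 mm)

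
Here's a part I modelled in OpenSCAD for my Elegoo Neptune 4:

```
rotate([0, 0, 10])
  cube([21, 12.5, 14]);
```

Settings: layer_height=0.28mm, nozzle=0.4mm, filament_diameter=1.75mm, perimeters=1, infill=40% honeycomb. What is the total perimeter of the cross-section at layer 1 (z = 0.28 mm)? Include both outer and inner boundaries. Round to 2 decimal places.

67.00 mm

At z = 0.28 mm: the cube is present — its section is the full 21×12.5 rectangle (perimeter 67.00 mm); (rotated 10° about Z; rotation is an isometry so areas/perimeters/island counts are preserved). Overall, the cross-section is a single solid region. Total boundary length (outer) = 67.00 mm.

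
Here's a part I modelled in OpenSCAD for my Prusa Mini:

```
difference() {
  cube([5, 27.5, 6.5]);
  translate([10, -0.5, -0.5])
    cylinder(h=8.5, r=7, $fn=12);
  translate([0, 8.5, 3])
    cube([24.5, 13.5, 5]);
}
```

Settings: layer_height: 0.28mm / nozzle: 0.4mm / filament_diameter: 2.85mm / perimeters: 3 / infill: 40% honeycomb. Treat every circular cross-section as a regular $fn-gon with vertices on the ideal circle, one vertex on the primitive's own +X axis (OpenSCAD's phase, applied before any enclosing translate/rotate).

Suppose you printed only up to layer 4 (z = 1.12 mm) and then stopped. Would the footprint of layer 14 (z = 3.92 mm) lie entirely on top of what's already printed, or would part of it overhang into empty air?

entirely on top

Compare the two slices. At z = 1.12: the cube is present — its section is the full 5×27.5 rectangle (area 137.50 mm²); the cylinder at (10, -0.5): section is a regular 12-gon, circumradius r=7 (area = (12/2)·7.000²·sin(360°/12) = 147.00 mm²); the cube at (0, 8.5) is absent (z outside [3, 8]); Subtracting the remaining from the first: starting from the 5×27.5 cube (137.50 mm²), the r=7 cylinder at (10, -0.5) partially overlaps it — only the 4.96 mm² overlap (of its 147.00 mm²) is removed, clipping the outline — area = 132.54 mm². At z = 3.92: the cube (footprint 5×27.5) is included at this height (area 137.50 mm²); the r=7 cylinder at (10, -0.5) contributes a regular 12-gon of circumradius 7 (area = (12/2)·7.000²·sin(360°/12) = 147.00 mm²); the cube at (0, 8.5) is present — its section is the full 24.5×13.5 rectangle (area 330.75 mm²); Taking the first minus the rest: starting from the 5×27.5 cube (137.50 mm²), the r=7 cylinder at (10, -0.5) partially overlaps it — only the 4.96 mm² overlap (of its 147.00 mm²) is removed, clipping the outline; the 24.5×13.5 cube at (0, 8.5) partially overlaps it — only the 67.50 mm² overlap (of its 330.75 mm²) is removed, clipping the outline — area = 65.04 mm². Checking containment: the cross-section at z = 3.92 is a subset of the cross-section at z = 1.12.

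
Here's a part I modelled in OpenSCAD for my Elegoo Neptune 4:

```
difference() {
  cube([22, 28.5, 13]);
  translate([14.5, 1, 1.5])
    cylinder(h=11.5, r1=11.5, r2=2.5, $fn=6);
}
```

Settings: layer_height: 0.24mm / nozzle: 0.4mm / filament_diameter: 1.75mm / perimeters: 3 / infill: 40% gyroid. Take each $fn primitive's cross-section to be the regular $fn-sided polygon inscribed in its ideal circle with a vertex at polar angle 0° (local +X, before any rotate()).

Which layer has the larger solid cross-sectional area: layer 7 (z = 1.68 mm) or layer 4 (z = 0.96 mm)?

layer 4 (z = 0.96 mm)

Layer 7 (z = 1.68): the 22×28.5 cube contributes its full rectangle (area 627.00 mm²); the cone at (14.5, 1) contributes a regular 6-gon of circumradius 11.359 (interpolated between r1=11.5 and r2=2.5 at t=0.016) (area = (6/2)·11.359²·sin(360°/6) = 335.23 mm²); Subtracting the remaining from the first: starting from the 22×28.5 cube (627.00 mm²), the cone at (14.5, 1) partially overlaps it — only the 173.29 mm² overlap (of its 335.23 mm²) is removed, clipping the outline — area = 453.71 mm². So its area = 453.71 mm². Layer 4 (z = 0.96): the cube (footprint 22×28.5) is included at this height (area 627.00 mm²); the cone at (14.5, 1) does not reach this height (z outside [1.5, 13]); After the difference (first − rest): none of the subtracted shapes is present at this height, so the 22×28.5 cube is unchanged — area = 627.00 mm². So its area = 627.00 mm². Layer 4 is larger (627.00 vs 453.71 mm²).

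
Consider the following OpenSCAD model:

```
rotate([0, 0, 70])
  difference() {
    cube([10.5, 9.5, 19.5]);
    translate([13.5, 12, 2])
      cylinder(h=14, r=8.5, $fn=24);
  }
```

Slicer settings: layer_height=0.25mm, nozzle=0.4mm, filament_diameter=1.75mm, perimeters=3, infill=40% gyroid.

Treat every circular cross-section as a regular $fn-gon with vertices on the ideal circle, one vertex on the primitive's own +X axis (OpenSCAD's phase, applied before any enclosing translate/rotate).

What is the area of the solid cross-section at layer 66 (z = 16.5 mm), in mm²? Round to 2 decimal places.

99.75 mm²

At z = 16.5 mm: the 10.5×9.5 cube contributes its full rectangle (area 99.75 mm²); the cylinder at (13.5, 12) is absent (z outside [2, 16]); After the difference (first − rest): none of the subtracted shapes is present at this height, so the 10.5×9.5 cube is unchanged — area = 99.75 mm²; (whole slice rotated 70° about Z — lengths, areas and connectivity unchanged). Overall, the cross-section is a single solid region. Net area = 99.75 mm².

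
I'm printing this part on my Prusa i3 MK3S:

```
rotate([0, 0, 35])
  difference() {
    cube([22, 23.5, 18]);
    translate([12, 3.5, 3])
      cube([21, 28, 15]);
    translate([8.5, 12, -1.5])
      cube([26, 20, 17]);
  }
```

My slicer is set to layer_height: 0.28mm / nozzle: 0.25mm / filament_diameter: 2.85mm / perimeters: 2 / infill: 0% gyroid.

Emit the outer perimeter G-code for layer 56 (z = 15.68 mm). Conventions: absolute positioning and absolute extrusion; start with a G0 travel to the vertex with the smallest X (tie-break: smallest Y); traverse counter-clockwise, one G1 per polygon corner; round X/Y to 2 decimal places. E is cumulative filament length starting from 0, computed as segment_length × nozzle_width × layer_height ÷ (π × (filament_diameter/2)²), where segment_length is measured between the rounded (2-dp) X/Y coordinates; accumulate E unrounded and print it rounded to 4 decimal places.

At z = 15.68 mm: the cube is present — its section is the full 22×23.5 rectangle; the 21×28 cube at (12, 3.5) contributes its full rectangle; the cube at (8.5, 12) does not reach this height (z outside [-1.5, 15.5]); After the difference (first − rest): starting from the 22×23.5 cube, the 21×28 cube at (12, 3.5) partially overlaps it — only the 200.00 mm² overlap (of its 588.00 mm²) is removed, clipping the outline — 1 connected region; (rotated 35° about Z; rotation is an isometry so areas/perimeters/island counts are preserved). The outline is a single polygon with 6 vertices. Extrusion per mm of travel: 0.25 × 0.28 / (π × 1.425²) = 0.010973. Accumulating E over each segment gives final E = 0.9985.

G0 X-13.48 Y19.25 Z15.68
G1 X0.00 Y0.00 E0.2579
G1 X18.02 Y12.62 E0.4993
G1 X16.01 Y15.49 E0.5377
G1 X7.82 Y9.75 E0.6475
G1 X-3.65 Y26.13 E0.8669
G1 X-13.48 Y19.25 E0.9985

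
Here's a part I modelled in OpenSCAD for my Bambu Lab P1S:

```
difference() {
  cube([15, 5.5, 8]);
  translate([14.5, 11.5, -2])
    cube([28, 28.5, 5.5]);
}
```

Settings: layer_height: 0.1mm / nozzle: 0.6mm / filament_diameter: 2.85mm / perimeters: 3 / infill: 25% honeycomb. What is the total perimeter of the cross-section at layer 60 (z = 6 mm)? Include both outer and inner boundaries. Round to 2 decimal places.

At z = 6 mm: the cube is present — its section is the full 15×5.5 rectangle (perimeter 41.00 mm); the cube at (14.5, 11.5) is absent (z outside [-2, 3.5]); Taking the first minus the rest: none of the subtracted shapes is present at this height, so the 15×5.5 cube is unchanged — boundary = 41.00 mm. Overall, the cross-section is a single solid region. Total boundary length (outer) = 41.00 mm.

41.00 mm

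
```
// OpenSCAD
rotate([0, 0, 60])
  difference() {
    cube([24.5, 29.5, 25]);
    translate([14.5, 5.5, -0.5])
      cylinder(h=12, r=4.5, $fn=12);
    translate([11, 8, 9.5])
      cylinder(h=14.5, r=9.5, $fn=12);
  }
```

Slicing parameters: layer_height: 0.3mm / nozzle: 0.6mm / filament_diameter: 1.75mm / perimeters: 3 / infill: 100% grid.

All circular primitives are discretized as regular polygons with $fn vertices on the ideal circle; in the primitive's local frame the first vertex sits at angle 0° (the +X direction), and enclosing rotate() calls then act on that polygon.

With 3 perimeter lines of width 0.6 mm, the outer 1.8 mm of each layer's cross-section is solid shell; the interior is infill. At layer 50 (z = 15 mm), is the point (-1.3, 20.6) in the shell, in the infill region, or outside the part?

outside

At z = 15 mm: the cube (footprint 24.5×29.5) is included at this height; the cylinder at (14.5, 5.5) is not intersected at this z (z outside [-0.5, 11.5]); the r=9.5 cylinder at (11, 8) gives a regular 12-gon of circumradius 9.5 (constant along its height); Subtracting the remaining from the first: starting from the 24.5×29.5 cube, the r=9.5 cylinder at (11, 8) partially overlaps it — only the 262.49 mm² overlap (of its 270.75 mm²) is removed, clipping the outline — 1 connected region; (whole slice rotated 60° about Z — lengths, areas and connectivity unchanged). Overall, the cross-section is a single solid region. Undo the 60° rotation: the query point maps to (17.190, 11.426) in the un-rotated model frame. The nearest boundary edge runs (20.50, 8.00)→(19.23, 12.75); distance from the point to it = 2.31 mm. The point is not inside any of the regions above, so it lies outside the cross-section (2.31 mm from the nearest boundary).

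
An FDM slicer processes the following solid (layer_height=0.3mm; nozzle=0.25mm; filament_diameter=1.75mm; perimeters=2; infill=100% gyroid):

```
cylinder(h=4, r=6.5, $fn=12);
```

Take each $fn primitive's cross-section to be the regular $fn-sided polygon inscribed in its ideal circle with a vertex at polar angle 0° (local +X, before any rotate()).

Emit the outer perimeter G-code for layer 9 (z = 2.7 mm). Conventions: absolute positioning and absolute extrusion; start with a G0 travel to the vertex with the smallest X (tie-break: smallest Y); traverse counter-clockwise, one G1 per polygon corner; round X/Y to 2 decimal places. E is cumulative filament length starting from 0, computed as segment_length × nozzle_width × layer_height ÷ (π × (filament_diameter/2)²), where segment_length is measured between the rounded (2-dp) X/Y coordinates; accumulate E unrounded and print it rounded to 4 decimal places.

At z = 2.7 mm: the r=6.5 cylinder gives a regular 12-gon of circumradius 6.5 (constant along its height). The outline is a single polygon with 12 vertices. Extrusion per mm of travel: 0.25 × 0.3 / (π × 0.875²) = 0.031181. Accumulating E over each segment gives final E = 1.2591.

G0 X-6.50 Y0.00 Z2.70
G1 X-5.63 Y-3.25 E0.1049
G1 X-3.25 Y-5.63 E0.2099
G1 X0.00 Y-6.50 E0.3148
G1 X3.25 Y-5.63 E0.4197
G1 X5.63 Y-3.25 E0.5246
G1 X6.50 Y0.00 E0.6295
G1 X5.63 Y3.25 E0.7344
G1 X3.25 Y5.63 E0.8394
G1 X0.00 Y6.50 E0.9443
G1 X-3.25 Y5.63 E1.0492
G1 X-5.63 Y3.25 E1.1542
G1 X-6.50 Y0.00 E1.2591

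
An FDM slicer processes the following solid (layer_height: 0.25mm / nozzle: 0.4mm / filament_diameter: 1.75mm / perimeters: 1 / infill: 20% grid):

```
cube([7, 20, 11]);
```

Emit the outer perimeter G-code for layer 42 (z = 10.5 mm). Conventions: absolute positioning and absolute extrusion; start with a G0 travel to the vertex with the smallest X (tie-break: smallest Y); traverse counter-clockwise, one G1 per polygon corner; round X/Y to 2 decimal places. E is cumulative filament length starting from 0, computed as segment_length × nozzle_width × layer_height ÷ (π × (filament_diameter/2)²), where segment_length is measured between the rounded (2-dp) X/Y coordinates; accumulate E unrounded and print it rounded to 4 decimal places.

G0 X0.00 Y0.00 Z10.50
G1 X7.00 Y0.00 E0.2910
G1 X7.00 Y20.00 E1.1225
G1 X0.00 Y20.00 E1.4136
G1 X0.00 Y0.00 E2.2451

At z = 10.5 mm: the cube is present — its section is the full 7×20 rectangle. The outline is a single polygon with 4 vertices. Extrusion per mm of travel: 0.4 × 0.25 / (π × 0.875²) = 0.041575. Accumulating E over each segment gives final E = 2.2451.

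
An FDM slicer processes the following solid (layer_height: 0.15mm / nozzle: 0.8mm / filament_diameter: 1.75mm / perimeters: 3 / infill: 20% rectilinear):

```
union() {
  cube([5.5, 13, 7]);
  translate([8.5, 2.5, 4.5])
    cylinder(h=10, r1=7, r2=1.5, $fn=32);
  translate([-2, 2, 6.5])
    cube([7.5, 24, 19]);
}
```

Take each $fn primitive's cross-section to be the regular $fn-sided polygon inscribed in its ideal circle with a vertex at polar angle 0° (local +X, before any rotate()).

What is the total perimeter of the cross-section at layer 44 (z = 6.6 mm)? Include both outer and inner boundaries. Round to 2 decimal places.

At z = 6.6 mm: the 5.5×13 cube contributes its full rectangle (perimeter 37.00 mm); the cone at (8.5, 2.5) (r1=7→r2=1.5) has section circumradius 5.845 here — a regular 32-gon (perimeter = 2·32·5.845·sin(180°/32) = 36.67 mm); the 7.5×24 cube at (-2, 2) contributes its full rectangle (perimeter 63.00 mm); Combining (union): the regions partially overlap (shared area 77.10 mm²), so the edge portions inside another operand are dropped and the merged outline is re-measured after clipping — boundary = 85.32 mm. Overall, the cross-section is a single solid region. Total boundary length (outer) = 85.32 mm.

85.32 mm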